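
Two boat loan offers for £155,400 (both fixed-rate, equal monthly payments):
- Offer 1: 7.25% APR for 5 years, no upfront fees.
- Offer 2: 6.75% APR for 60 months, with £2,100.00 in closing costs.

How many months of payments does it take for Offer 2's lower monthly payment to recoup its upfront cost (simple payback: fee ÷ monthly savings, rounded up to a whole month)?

Offer 1: at 7.25% the monthly rate is 0.0060417, so the payment is 155,400 × 0.0060417 / (1 − 1.0060417^−60) = £3,095.47.
Offer 2: monthly rate = 6.75%/12 = 0.0056250; payment = 155,400 × 0.0056250 / (1 − (1+0.0056250)^−60) = £3,058.81.
Monthly savings = £3,095.47 − £3,058.81 = £36.66.
Break-even = £2,100.00 / £36.66 = 57.28 → 58 months.

58 months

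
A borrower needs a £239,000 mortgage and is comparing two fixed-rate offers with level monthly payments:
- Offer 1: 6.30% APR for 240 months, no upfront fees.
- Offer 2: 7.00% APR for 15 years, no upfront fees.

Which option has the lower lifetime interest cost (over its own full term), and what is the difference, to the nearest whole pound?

Offer 2 by £34,258

Offer 1: at 6.30% the monthly rate is 0.0052500, so the payment is 239,000 × 0.0052500 / (1 − 1.0052500^−240) = £1,753.89.
Total interest on Offer 1 = 240 × £1,753.89 − £239,000 = £181,933.60.
Offer 2: at 7.00% the monthly rate is 0.0058333, so the payment is 239,000 × 0.0058333 / (1 − 1.0058333^−180) = £2,148.20.
Total interest on Offer 2 = 180 × £2,148.20 − £239,000 = £147,676.00.
Offer 2 is lower by £34,257.60.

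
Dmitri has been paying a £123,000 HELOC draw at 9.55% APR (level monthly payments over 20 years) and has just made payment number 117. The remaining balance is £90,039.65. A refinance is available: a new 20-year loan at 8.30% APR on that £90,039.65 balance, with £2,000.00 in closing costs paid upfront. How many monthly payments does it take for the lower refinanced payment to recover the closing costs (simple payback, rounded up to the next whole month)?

6 months

Current payment = 123,000 × 9.55%/12 / (1 − (1+0.0079583)^−240) = £1,150.54.
Refinanced payment = 90,039.65 × 0.0069167 / (1 − (1+0.0069167)^−240) = £770.03.
Monthly savings = £1,150.54 − £770.03 = £380.51.
Break-even = £2,000.00 / £380.51 = 5.26 → 6 months.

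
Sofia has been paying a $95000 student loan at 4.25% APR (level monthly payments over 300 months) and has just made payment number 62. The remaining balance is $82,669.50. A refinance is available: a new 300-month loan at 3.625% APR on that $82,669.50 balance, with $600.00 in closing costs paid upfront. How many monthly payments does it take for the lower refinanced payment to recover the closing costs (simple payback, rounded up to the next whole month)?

7 months

Current payment = 95,000 × 4.25%/12 / (1 − (1+0.0035417)^−300) = $514.65.
Refinanced payment = 82,669.50 × 0.0030208 / (1 − (1+0.0030208)^−300) = $419.43.
Monthly savings = $514.65 − $419.43 = $95.22.
Break-even = $600.00 / $95.22 = 6.30 → 7 months.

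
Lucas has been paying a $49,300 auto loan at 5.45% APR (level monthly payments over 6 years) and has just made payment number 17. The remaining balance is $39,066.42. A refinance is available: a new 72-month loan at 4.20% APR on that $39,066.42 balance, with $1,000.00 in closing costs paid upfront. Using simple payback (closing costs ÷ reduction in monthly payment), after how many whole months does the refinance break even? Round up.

6 months

Current payment = 49,300 × 5.45%/12 / (1 − (1+0.0045417)^−72) = $804.30.
Refinanced payment = 39,066.42 × 0.0035000 / (1 − (1+0.0035000)^−72) = $614.77.
Monthly savings = $804.30 − $614.77 = $189.53.
Break-even = $1,000.00 / $189.53 = 5.28 → 6 months.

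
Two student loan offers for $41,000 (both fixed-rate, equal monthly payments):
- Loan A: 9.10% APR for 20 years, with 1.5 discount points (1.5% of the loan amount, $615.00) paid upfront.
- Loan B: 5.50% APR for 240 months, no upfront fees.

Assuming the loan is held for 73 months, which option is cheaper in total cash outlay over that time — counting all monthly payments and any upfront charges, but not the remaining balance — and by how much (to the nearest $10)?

Loan A: monthly rate = 9.1%/12 = 0.0075833; payment = 41,000 × 0.0075833 / (1 − (1+0.0075833)^−240) = $371.53.
Loan B: monthly rate = 5.5%/12 = 0.0045833; payment = 41,000 × 0.0045833 / (1 − (1+0.0045833)^−240) = $282.03.
Over 73 months: Loan A costs 73 × $371.53 + $615.00 = $27,736.69; Loan B costs 73 × $282.03 = $20,588.19.
Loan B is cheaper by $27,736.69 − $20,588.19 = $7,148.50.

Loan B by $7,150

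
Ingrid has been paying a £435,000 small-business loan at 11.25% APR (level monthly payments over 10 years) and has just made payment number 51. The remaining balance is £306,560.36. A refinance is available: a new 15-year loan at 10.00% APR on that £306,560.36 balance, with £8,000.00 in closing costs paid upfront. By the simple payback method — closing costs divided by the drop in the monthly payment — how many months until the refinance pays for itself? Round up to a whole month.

3 months

Current payment = 435,000 × 11.25%/12 / (1 − (1+0.0093750)^−120) = £6,053.85.
Refinanced payment = 306,560.36 × 0.0083333 / (1 − (1+0.0083333)^−180) = £3,294.31.
Monthly savings = £6,053.85 − £3,294.31 = £2,759.54.
Break-even = £8,000.00 / £2,759.54 = 2.90 → 3 months.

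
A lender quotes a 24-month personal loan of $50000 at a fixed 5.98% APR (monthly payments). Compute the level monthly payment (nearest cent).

$2,215.58

Monthly rate = 5.98%/12 = 0.0049833; payment = 50,000 × 0.0049833 / (1 − (1+0.0049833)^−24) = $2,215.58.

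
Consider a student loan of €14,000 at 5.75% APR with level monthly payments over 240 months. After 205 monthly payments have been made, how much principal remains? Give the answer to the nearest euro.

With monthly rate i = 5.75%/12 = 0.0047917, the balance after k of n payments is P · [(1+i)^n − (1+i)^k] / [(1+i)^n − 1].
(1+0.0047917)^240 = 3.14953103 and (1+0.0047917)^205 = 2.66431170, so the balance is 14,000 × (3.14953103 − 2.66431170) / (3.14953103 − 1) = €3,160.26.

€3,160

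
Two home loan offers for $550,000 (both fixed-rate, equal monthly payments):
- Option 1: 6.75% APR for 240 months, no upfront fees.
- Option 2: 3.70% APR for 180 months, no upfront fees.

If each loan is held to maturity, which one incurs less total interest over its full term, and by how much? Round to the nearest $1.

Option 1: at 6.75% the monthly rate is 0.0056250, so the payment is 550,000 × 0.0056250 / (1 − 1.0056250^−240) = $4,182.00.
Total interest on Option 1 = 240 × $4,182.00 − $550,000 = $453,680.00.
Option 2: at 3.70% the monthly rate is 0.0030833, so the payment is 550,000 × 0.0030833 / (1 − 1.0030833^−180) = $3,986.09.
Total interest on Option 2 = 180 × $3,986.09 − $550,000 = $167,496.20.
Option 2 is lower by $286,183.80.

Option 2 by $286,184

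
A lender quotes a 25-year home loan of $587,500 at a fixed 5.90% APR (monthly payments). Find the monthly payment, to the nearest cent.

At 5.90% the monthly rate is 0.0049167, so the payment is 587,500 × 0.0049167 / (1 − 1.0049167^−300) = $3,749.44.

$3,749.44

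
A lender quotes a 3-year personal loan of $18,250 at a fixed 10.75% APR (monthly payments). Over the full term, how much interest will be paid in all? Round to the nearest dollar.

$3,182

At 10.75% the monthly rate is 0.0089583, so the payment is 18,250 × 0.0089583 / (1 − 1.0089583^−36) = $595.32.
Total paid = 36 × $595.32 = $21,431.52; interest = $21,431.52 − $18,250 = $3,181.52.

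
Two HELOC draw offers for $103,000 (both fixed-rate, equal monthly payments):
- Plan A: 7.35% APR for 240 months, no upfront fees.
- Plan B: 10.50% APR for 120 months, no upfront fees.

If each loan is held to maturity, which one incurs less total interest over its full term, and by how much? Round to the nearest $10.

Plan B by $30,100

Plan A: at 7.35% the monthly rate is 0.0061250, so the payment is 103,000 × 0.0061250 / (1 − 1.0061250^−240) = $820.34.
Total interest on Plan A = 240 × $820.34 − $103,000 = $93,881.60.
Plan B: monthly rate = 10.5%/12 = 0.0087500; payment = 103,000 × 0.0087500 / (1 − (1+0.0087500)^−120) = $1,389.83.
Total interest on Plan B = 120 × $1,389.83 − $103,000 = $63,779.60.
Plan B is lower by $30,102.00.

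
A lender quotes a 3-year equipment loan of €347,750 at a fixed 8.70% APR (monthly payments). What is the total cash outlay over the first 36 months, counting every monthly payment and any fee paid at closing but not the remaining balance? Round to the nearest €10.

€396,360

Monthly rate = 8.7%/12 = 0.0072500; payment = 347,750 × 0.0072500 / (1 − (1+0.0072500)^−36) = €11,009.87.
Total outlay = 36 × €11,009.87 = €396,355.32.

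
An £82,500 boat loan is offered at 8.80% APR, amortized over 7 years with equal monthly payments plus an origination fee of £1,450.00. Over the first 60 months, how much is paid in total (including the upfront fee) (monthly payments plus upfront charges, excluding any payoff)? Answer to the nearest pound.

Monthly rate = 8.8%/12 = 0.0073333; payment = 82,500 × 0.0073333 / (1 − (1+0.0073333)^−84) = £1,318.99.
Total outlay = 60 × £1,318.99 + £1,450.00 = £80,589.40.

£80,589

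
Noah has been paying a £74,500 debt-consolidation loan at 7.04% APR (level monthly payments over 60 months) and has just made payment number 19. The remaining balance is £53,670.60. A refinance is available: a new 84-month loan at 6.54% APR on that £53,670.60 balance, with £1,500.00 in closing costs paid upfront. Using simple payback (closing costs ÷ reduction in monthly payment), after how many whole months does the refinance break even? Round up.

3 months

Current payment = 74,500 × 7.04%/12 / (1 − (1+0.0058667)^−60) = £1,476.60.
Refinanced payment = 53,670.60 × 0.0054500 / (1 − (1+0.0054500)^−84) = £798.02.
Monthly savings = £1,476.60 − £798.02 = £678.58.
Break-even = £1,500.00 / £678.58 = 2.21 → 3 months.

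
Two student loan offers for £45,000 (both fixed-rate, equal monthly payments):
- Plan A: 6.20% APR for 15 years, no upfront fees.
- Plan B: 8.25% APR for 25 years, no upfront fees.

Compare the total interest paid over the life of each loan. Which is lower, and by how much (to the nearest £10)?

Plan A: at 6.20% the monthly rate is 0.0051667, so the payment is 45,000 × 0.0051667 / (1 − 1.0051667^−180) = £384.62.
Total interest on Plan A = 180 × £384.62 − £45,000 = £24,231.60.
Plan B: monthly rate = 8.25%/12 = 0.0068750; payment = 45,000 × 0.0068750 / (1 − (1+0.0068750)^−300) = £354.80.
Total interest on Plan B = 300 × £354.80 − £45,000 = £61,440.00.
Plan A is lower by £37,208.40.

Plan A by £37,210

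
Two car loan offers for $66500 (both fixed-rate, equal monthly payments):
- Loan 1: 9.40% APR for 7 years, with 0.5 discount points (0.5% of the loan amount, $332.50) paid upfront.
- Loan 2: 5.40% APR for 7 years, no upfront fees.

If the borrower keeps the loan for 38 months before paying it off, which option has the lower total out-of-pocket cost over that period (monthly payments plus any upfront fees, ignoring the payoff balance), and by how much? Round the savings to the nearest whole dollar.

Loan 1: monthly rate = 9.4%/12 = 0.0078333; payment = 66,500 × 0.0078333 / (1 − (1+0.0078333)^−84) = $1,083.47.
Loan 2: at 5.40% the monthly rate is 0.0045000, so the payment is 66,500 × 0.0045000 / (1 − 1.0045000^−84) = $952.45.
Over 38 months: Loan 1 costs 38 × $1,083.47 + $332.50 = $41,504.36; Loan 2 costs 38 × $952.45 = $36,193.10.
Loan 2 is cheaper by $41,504.36 − $36,193.10 = $5,311.26.

Loan 2 by $5,311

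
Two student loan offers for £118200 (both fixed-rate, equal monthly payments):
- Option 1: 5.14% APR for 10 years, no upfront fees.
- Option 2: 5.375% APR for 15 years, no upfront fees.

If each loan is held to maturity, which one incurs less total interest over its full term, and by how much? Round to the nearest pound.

Option 1 by £21,019

Option 1: at 5.14% the monthly rate is 0.0042833, so the payment is 118,200 × 0.0042833 / (1 − 1.0042833^−120) = £1,261.80.
Total interest on Option 1 = 120 × £1,261.80 − £118,200 = £33,216.00.
Option 2: at 5.375% the monthly rate is 0.0044792, so the payment is 118,200 × 0.0044792 / (1 − 1.0044792^−180) = £957.97.
Total interest on Option 2 = 180 × £957.97 − £118,200 = £54,234.60.
Option 1 is lower by £21,018.60.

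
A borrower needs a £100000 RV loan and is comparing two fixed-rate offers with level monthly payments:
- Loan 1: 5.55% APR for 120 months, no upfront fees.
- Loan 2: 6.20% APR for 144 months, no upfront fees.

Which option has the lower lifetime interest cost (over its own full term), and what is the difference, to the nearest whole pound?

Loan 1 by £11,488

Loan 1: at 5.55% the monthly rate is 0.0046250, so the payment is 100,000 × 0.0046250 / (1 − 1.0046250^−120) = £1,087.74.
Total interest on Loan 1 = 120 × £1,087.74 − £100,000 = £30,528.80.
Loan 2: monthly rate = 6.2%/12 = 0.0051667; payment = 100,000 × 0.0051667 / (1 − (1+0.0051667)^−144) = £986.23.
Total interest on Loan 2 = 144 × £986.23 − £100,000 = £42,017.12.
Loan 1 is lower by £11,488.32.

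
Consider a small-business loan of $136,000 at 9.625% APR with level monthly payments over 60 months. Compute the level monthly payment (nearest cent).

At 9.625% the monthly rate is 0.0080208, so the payment is 136,000 × 0.0080208 / (1 − 1.0080208^−60) = $2,864.57.

$2,864.57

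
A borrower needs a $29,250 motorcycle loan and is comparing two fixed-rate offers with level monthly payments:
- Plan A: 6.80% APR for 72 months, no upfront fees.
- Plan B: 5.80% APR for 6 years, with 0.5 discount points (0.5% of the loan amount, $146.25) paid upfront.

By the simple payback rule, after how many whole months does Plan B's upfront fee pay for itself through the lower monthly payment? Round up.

Plan A: monthly rate = 6.8%/12 = 0.0056667; payment = 29,250 × 0.0056667 / (1 − (1+0.0056667)^−72) = $495.88.
Plan B: monthly rate = 5.8%/12 = 0.0048333; payment = 29,250 × 0.0048333 / (1 − (1+0.0048333)^−72) = $482.00.
Monthly savings = $495.88 − $482.00 = $13.88.
Break-even = $146.25 / $13.88 = 10.54 → 11 months.

11 months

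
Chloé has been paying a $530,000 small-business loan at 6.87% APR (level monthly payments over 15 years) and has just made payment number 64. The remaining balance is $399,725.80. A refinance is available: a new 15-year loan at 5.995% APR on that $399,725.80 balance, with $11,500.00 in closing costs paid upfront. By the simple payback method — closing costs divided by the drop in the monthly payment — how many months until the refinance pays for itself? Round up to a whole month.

Current payment = 530,000 × 6.87%/12 / (1 − (1+0.0057250)^−180) = $4,725.35.
Refinanced payment = 399,725.80 × 0.0049958 / (1 − (1+0.0049958)^−180) = $3,372.03.
Monthly savings = $4,725.35 − $3,372.03 = $1,353.32.
Break-even = $11,500.00 / $1,353.32 = 8.50 → 9 months.

9 months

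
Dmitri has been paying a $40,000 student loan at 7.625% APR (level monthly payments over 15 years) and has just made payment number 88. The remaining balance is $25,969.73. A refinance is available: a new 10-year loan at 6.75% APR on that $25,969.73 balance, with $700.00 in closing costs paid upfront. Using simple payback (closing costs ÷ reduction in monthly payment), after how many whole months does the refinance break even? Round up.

10 months

Current payment = 40,000 × 7.625%/12 / (1 − (1+0.0063542)^−180) = $373.65.
Refinanced payment = 25,969.73 × 0.0056250 / (1 − (1+0.0056250)^−120) = $298.20.
Monthly savings = $373.65 − $298.20 = $75.45.
Break-even = $700.00 / $75.45 = 9.28 → 10 months.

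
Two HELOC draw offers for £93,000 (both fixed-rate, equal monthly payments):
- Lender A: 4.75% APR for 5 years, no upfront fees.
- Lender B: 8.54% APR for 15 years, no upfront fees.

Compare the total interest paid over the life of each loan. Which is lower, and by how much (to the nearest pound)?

Lender A by £60,575

Lender A: at 4.75% the monthly rate is 0.0039583, so the payment is 93,000 × 0.0039583 / (1 − 1.0039583^−60) = £1,744.39.
Total interest on Lender A = 60 × £1,744.39 − £93,000 = £11,663.40.
Lender B: at 8.54% the monthly rate is 0.0071167, so the payment is 93,000 × 0.0071167 / (1 − 1.0071167^−180) = £917.99.
Total interest on Lender B = 180 × £917.99 − £93,000 = £72,238.20.
Lender A is lower by £60,574.80.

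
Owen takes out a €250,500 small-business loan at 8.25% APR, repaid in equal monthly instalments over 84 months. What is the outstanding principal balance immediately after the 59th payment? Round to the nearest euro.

With monthly rate i = 8.25%/12 = 0.0068750, the balance after k of n payments is P · [(1+i)^n − (1+i)^k] / [(1+i)^n − 1].
(1+0.0068750)^84 = 1.77806180 and (1+0.0068750)^59 = 1.49815900, so the balance is 250,500 × (1.77806180 − 1.49815900) / (1.77806180 − 1) = €90,115.79.

€90,116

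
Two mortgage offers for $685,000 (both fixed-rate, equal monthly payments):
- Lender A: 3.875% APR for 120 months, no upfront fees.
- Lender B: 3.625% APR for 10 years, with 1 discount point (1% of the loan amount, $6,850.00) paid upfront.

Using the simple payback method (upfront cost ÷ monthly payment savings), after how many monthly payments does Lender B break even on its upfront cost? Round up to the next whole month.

85 months

Lender A: at 3.875% the monthly rate is 0.0032292, so the payment is 685,000 × 0.0032292 / (1 − 1.0032292^−120) = $6,894.67.
Lender B: at 3.625% the monthly rate is 0.0030208, so the payment is 685,000 × 0.0030208 / (1 − 1.0030208^−120) = $6,813.87.
Monthly savings = $6,894.67 − $6,813.87 = $80.80.
Break-even = $6,850.00 / $80.80 = 84.78 → 85 months.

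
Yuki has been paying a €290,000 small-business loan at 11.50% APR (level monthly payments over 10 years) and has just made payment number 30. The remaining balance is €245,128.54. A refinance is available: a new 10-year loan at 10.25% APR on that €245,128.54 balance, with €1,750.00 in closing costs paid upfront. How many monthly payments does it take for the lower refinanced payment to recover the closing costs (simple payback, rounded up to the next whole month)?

3 months

Current payment = 290,000 × 11.5%/12 / (1 − (1+0.0095833)^−120) = €4,077.27.
Refinanced payment = 245,128.54 × 0.0085417 / (1 − (1+0.0085417)^−120) = €3,273.42.
Monthly savings = €4,077.27 − €3,273.42 = €803.85.
Break-even = €1,750.00 / €803.85 = 2.18 → 3 months.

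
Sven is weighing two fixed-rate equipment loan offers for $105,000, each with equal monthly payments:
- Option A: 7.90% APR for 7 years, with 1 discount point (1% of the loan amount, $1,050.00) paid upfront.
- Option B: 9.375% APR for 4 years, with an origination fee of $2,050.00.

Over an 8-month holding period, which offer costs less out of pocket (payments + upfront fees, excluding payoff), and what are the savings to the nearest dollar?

Option A by $9,003

Option A: monthly rate = 7.9%/12 = 0.0065833; payment = 105,000 × 0.0065833 / (1 − (1+0.0065833)^−84) = $1,631.33.
Option B: at 9.375% the monthly rate is 0.0078125, so the payment is 105,000 × 0.0078125 / (1 − 1.0078125^−48) = $2,631.67.
Over 8 months: Option A costs 8 × $1,631.33 + $1,050.00 = $14,100.64; Option B costs 8 × $2,631.67 + $2,050.00 = $23,103.36.
Option A is cheaper by $23,103.36 − $14,100.64 = $9,002.72.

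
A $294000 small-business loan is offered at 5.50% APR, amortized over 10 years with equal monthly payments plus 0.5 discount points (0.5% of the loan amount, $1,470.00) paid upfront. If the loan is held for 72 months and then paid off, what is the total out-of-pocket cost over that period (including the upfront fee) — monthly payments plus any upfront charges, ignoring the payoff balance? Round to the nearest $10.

$231,200

At 5.50% the monthly rate is 0.0045833, so the payment is 294,000 × 0.0045833 / (1 − 1.0045833^−120) = $3,190.67.
Total outlay = 72 × $3,190.67 + $1,470.00 = $231,198.24.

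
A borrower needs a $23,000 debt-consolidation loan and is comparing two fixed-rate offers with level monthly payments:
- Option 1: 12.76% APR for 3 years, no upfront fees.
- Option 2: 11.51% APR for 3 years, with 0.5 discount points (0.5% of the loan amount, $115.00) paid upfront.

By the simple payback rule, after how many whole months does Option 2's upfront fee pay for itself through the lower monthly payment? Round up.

9 months

Option 1: at 12.76% the monthly rate is 0.0106333, so the payment is 23,000 × 0.0106333 / (1 − 1.0106333^−36) = $772.30.
Option 2: at 11.51% the monthly rate is 0.0095917, so the payment is 23,000 × 0.0095917 / (1 − 1.0095917^−36) = $758.56.
Monthly savings = $772.30 − $758.56 = $13.74.
Break-even = $115.00 / $13.74 = 8.37 → 9 months.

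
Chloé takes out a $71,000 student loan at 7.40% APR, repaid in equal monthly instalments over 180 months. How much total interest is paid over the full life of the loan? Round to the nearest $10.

$46,750

Monthly rate = 7.4%/12 = 0.0061667; payment = 71,000 × 0.0061667 / (1 − (1+0.0061667)^−180) = $654.15.
Total paid = 180 × $654.15 = $117,747.00; interest = $117,747.00 − $71,000 = $46,747.00.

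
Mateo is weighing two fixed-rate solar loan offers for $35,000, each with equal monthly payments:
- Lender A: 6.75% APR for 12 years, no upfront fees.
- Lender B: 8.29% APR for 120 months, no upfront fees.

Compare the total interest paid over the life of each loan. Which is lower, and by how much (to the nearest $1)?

Lender A: monthly rate = 6.75%/12 = 0.0056250; payment = 35,000 × 0.0056250 / (1 − (1+0.0056250)^−144) = $355.29.
Total interest on Lender A = 144 × $355.29 − $35,000 = $16,161.76.
Lender B: at 8.29% the monthly rate is 0.0069083, so the payment is 35,000 × 0.0069083 / (1 − 1.0069083^−120) = $430.03.
Total interest on Lender B = 120 × $430.03 − $35,000 = $16,603.60.
Lender A is lower by $441.84.

Lender A by $442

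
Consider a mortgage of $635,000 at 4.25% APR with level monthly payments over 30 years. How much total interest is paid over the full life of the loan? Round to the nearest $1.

Monthly rate = 4.25%/12 = 0.0035417; payment = 635,000 × 0.0035417 / (1 − (1+0.0035417)^−360) = $3,123.82.
Total paid = 360 × $3,123.82 = $1,124,575.20; interest = $1,124,575.20 − $635,000 = $489,575.20.

$489,575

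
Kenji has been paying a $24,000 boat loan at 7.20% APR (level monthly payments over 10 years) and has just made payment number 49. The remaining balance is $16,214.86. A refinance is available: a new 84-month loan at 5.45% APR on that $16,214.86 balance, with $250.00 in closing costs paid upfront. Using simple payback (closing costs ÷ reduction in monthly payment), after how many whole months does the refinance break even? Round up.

Current payment = 24,000 × 7.2%/12 / (1 − (1+0.0060000)^−120) = $281.14.
Refinanced payment = 16,214.86 × 0.0045417 / (1 − (1+0.0045417)^−84) = $232.62.
Monthly savings = $281.14 − $232.62 = $48.52.
Break-even = $250.00 / $48.52 = 5.15 → 6 months.

6 months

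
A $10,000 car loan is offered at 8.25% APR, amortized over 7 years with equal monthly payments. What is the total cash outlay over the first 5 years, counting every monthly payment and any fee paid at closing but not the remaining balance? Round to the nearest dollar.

$9,427

At 8.25% the monthly rate is 0.0068750, so the payment is 10,000 × 0.0068750 / (1 − 1.0068750^−84) = $157.11.
Total outlay = 60 × $157.11 = $9,426.60.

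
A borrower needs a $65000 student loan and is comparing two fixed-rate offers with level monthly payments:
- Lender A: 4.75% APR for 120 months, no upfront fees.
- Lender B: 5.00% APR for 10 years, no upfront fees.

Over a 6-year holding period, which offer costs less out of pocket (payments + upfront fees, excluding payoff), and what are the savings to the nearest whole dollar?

Lender A: monthly rate = 4.75%/12 = 0.0039583; payment = 65,000 × 0.0039583 / (1 − (1+0.0039583)^−120) = $681.51.
Lender B: at 5.00% the monthly rate is 0.0041667, so the payment is 65,000 × 0.0041667 / (1 − 1.0041667^−120) = $689.43.
Over 72 months: Lender A costs 72 × $681.51 = $49,068.72; Lender B costs 72 × $689.43 = $49,638.96.
Lender A is cheaper by $49,638.96 − $49,068.72 = $570.24.

Lender A by $570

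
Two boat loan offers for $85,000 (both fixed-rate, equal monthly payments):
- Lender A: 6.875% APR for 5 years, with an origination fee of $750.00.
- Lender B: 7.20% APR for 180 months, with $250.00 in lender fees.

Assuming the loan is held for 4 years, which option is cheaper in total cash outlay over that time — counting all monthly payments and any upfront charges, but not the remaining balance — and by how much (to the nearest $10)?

Lender A: monthly rate = 6.875%/12 = 0.0057292; payment = 85,000 × 0.0057292 / (1 − (1+0.0057292)^−60) = $1,678.09.
Lender B: monthly rate = 7.2%/12 = 0.0060000; payment = 85,000 × 0.0060000 / (1 − (1+0.0060000)^−180) = $773.54.
Over 48 months: Lender A costs 48 × $1,678.09 + $750.00 = $81,298.32; Lender B costs 48 × $773.54 + $250.00 = $37,379.92.
Lender B is cheaper by $81,298.32 − $37,379.92 = $43,918.40.

Lender B by $43,920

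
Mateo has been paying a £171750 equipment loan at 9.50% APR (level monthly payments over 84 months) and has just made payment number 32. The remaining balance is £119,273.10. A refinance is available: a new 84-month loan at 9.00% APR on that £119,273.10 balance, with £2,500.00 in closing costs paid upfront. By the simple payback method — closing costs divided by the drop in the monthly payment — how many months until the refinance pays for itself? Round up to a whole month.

Current payment = 171,750 × 9.5%/12 / (1 − (1+0.0079167)^−84) = £2,807.08.
Refinanced payment = 119,273.10 × 0.0075000 / (1 − (1+0.0075000)^−84) = £1,918.99.
Monthly savings = £2,807.08 − £1,918.99 = £888.09.
Break-even = £2,500.00 / £888.09 = 2.82 → 3 months.

3 months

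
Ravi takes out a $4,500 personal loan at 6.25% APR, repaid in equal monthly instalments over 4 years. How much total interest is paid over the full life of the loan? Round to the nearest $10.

$600

Monthly rate = 6.25%/12 = 0.0052083; payment = 4,500 × 0.0052083 / (1 − (1+0.0052083)^−48) = $106.20.
Total paid = 48 × $106.20 = $5,097.60; interest = $5,097.60 − $4,500 = $597.60.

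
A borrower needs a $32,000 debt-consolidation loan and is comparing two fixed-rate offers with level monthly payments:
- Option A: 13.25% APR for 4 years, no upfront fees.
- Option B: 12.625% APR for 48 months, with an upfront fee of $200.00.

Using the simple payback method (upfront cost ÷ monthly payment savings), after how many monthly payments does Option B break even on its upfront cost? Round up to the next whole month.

Option A: monthly rate = 13.25%/12 = 0.0110417; payment = 32,000 × 0.0110417 / (1 − (1+0.0110417)^−48) = $862.46.
Option B: at 12.625% the monthly rate is 0.0105208, so the payment is 32,000 × 0.0105208 / (1 − 1.0105208^−48) = $852.54.
Monthly savings = $862.46 − $852.54 = $9.92.
Break-even = $200.00 / $9.92 = 20.16 → 21 months.

21 months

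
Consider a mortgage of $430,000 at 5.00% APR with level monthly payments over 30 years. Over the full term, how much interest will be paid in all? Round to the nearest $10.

$401,000

At 5.00% the monthly rate is 0.0041667, so the payment is 430,000 × 0.0041667 / (1 − 1.0041667^−360) = $2,308.33.
Total paid = 360 × $2,308.33 = $830,998.80; interest = $830,998.80 − $430,000 = $400,998.80.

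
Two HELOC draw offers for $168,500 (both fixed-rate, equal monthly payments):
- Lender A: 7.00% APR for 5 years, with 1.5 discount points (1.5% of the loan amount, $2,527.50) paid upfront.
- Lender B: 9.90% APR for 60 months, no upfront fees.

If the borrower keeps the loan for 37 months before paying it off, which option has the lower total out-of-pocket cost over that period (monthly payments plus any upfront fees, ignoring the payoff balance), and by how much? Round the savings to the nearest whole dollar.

Lender A: monthly rate = 7%/12 = 0.0058333; payment = 168,500 × 0.0058333 / (1 − (1+0.0058333)^−60) = $3,336.50.
Lender B: monthly rate = 9.9%/12 = 0.0082500; payment = 168,500 × 0.0082500 / (1 − (1+0.0082500)^−60) = $3,571.84.
Over 37 months: Lender A costs 37 × $3,336.50 + $2,527.50 = $125,978.00; Lender B costs 37 × $3,571.84 = $132,158.08.
Lender A is cheaper by $132,158.08 − $125,978.00 = $6,180.08.

Lender A by $6,180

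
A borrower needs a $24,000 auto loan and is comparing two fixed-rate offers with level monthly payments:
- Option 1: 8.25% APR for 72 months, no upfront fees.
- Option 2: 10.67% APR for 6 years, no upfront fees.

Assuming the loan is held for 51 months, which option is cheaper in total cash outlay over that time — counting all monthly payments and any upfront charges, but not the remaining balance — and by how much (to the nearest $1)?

Option 1 by $1,481

Option 1: at 8.25% the monthly rate is 0.0068750, so the payment is 24,000 × 0.0068750 / (1 − 1.0068750^−72) = $423.73.
Option 2: monthly rate = 10.67%/12 = 0.0088917; payment = 24,000 × 0.0088917 / (1 − (1+0.0088917)^−72) = $452.77.
Over 51 months: Option 1 costs 51 × $423.73 = $21,610.23; Option 2 costs 51 × $452.77 = $23,091.27.
Option 1 is cheaper by $23,091.27 − $21,610.23 = $1,481.04.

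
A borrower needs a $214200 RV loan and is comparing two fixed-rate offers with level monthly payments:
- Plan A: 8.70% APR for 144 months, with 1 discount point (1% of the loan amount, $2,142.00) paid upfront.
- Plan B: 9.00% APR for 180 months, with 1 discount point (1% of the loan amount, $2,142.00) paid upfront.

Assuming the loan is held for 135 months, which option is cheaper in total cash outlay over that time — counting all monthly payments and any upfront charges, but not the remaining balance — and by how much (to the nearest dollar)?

Plan A: monthly rate = 8.7%/12 = 0.0072500; payment = 214,200 × 0.0072500 / (1 − (1+0.0072500)^−144) = $2,401.61.
Plan B: monthly rate = 9%/12 = 0.0075000; payment = 214,200 × 0.0075000 / (1 − (1+0.0075000)^−180) = $2,172.56.
Over 135 months: Plan A costs 135 × $2,401.61 + $2,142.00 = $326,359.35; Plan B costs 135 × $2,172.56 + $2,142.00 = $295,437.60.
Plan B is cheaper by $326,359.35 − $295,437.60 = $30,921.75.

Plan B by $30,922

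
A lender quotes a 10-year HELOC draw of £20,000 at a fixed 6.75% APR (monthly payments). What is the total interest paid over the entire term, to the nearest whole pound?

£7,558

Monthly rate = 6.75%/12 = 0.0056250; payment = 20,000 × 0.0056250 / (1 − (1+0.0056250)^−120) = £229.65.
Total paid = 120 × £229.65 = £27,558.00; interest = £27,558.00 − £20,000 = £7,558.00.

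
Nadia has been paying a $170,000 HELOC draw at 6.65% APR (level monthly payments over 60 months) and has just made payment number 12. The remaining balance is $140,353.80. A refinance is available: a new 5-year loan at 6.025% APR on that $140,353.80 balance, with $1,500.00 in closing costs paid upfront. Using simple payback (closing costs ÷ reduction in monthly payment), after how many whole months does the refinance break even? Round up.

Current payment = 170,000 × 6.65%/12 / (1 − (1+0.0055417)^−60) = $3,338.20.
Refinanced payment = 140,353.80 × 0.0050208 / (1 − (1+0.0050208)^−60) = $2,715.06.
Monthly savings = $3,338.20 − $2,715.06 = $623.14.
Break-even = $1,500.00 / $623.14 = 2.41 → 3 months.

3 months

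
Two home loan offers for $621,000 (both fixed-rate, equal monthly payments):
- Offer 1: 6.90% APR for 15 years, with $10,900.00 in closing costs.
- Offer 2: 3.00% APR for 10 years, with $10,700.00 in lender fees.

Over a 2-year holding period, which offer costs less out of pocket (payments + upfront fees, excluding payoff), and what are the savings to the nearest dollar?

Offer 1: at 6.90% the monthly rate is 0.0057500, so the payment is 621,000 × 0.0057500 / (1 − 1.0057500^−180) = $5,547.06.
Offer 2: at 3.00% the monthly rate is 0.0025000, so the payment is 621,000 × 0.0025000 / (1 − 1.0025000^−120) = $5,996.42.
Over 24 months: Offer 1 costs 24 × $5,547.06 + $10,900.00 = $144,029.44; Offer 2 costs 24 × $5,996.42 + $10,700.00 = $154,614.08.
Offer 1 is cheaper by $154,614.08 − $144,029.44 = $10,584.64.

Offer 1 by $10,585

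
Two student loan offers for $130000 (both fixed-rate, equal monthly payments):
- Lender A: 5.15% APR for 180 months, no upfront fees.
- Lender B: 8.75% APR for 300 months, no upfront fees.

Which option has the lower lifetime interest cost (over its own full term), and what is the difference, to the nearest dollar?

Lender A: monthly rate = 5.15%/12 = 0.0042917; payment = 130,000 × 0.0042917 / (1 − (1+0.0042917)^−180) = $1,038.22.
Total interest on Lender A = 180 × $1,038.22 − $130,000 = $56,879.60.
Lender B: at 8.75% the monthly rate is 0.0072917, so the payment is 130,000 × 0.0072917 / (1 − 1.0072917^−300) = $1,068.79.
Total interest on Lender B = 300 × $1,068.79 − $130,000 = $190,637.00.
Lender A is lower by $133,757.40.

Lender A by $133,757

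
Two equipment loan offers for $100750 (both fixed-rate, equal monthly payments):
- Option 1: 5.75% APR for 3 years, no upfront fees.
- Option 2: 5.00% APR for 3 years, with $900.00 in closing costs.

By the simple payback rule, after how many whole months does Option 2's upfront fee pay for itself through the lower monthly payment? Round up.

27 months

Option 1: at 5.75% the monthly rate is 0.0047917, so the payment is 100,750 × 0.0047917 / (1 − 1.0047917^−36) = $3,053.61.
Option 2: at 5.00% the monthly rate is 0.0041667, so the payment is 100,750 × 0.0041667 / (1 − 1.0041667^−36) = $3,019.57.
Monthly savings = $3,053.61 − $3,019.57 = $34.04.
Break-even = $900.00 / $34.04 = 26.44 → 27 months.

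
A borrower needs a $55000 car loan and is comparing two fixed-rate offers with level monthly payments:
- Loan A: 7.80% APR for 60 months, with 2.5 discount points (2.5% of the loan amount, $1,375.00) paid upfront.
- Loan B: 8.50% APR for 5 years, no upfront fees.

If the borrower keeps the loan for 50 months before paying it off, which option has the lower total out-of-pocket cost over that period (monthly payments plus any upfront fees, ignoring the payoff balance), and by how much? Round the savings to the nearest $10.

Loan A: monthly rate = 7.8%/12 = 0.0065000; payment = 55,000 × 0.0065000 / (1 − (1+0.0065000)^−60) = $1,109.94.
Loan B: at 8.50% the monthly rate is 0.0070833, so the payment is 55,000 × 0.0070833 / (1 − 1.0070833^−60) = $1,128.41.
Over 50 months: Loan A costs 50 × $1,109.94 + $1,375.00 = $56,872.00; Loan B costs 50 × $1,128.41 = $56,420.50.
Loan B is cheaper by $56,872.00 − $56,420.50 = $451.50.

Loan B by $450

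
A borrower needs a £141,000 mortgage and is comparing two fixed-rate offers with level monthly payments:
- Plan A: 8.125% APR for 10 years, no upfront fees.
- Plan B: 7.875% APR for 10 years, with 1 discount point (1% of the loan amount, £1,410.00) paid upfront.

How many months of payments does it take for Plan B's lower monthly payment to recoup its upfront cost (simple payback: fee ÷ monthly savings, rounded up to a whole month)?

Plan A: at 8.125% the monthly rate is 0.0067708, so the payment is 141,000 × 0.0067708 / (1 − 1.0067708^−120) = £1,720.05.
Plan B: at 7.875% the monthly rate is 0.0065625, so the payment is 141,000 × 0.0065625 / (1 − 1.0065625^−120) = £1,701.42.
Monthly savings = £1,720.05 − £1,701.42 = £18.63.
Break-even = £1,410.00 / £18.63 = 75.68 → 76 months.

76 months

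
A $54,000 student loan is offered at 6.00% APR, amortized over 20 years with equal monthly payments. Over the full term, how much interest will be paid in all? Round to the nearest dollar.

Monthly rate = 6%/12 = 0.0050000; payment = 54,000 × 0.0050000 / (1 − (1+0.0050000)^−240) = $386.87.
Total paid = 240 × $386.87 = $92,848.80; interest = $92,848.80 − $54,000 = $38,848.80.

$38,849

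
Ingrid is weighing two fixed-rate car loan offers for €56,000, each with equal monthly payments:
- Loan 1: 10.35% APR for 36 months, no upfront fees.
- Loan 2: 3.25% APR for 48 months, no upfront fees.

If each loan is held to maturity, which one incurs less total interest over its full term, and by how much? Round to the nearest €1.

Loan 2 by €5,588

Loan 1: monthly rate = 10.35%/12 = 0.0086250; payment = 56,000 × 0.0086250 / (1 − (1+0.0086250)^−36) = €1,816.18.
Total interest on Loan 1 = 36 × €1,816.18 − €56,000 = €9,382.48.
Loan 2: at 3.25% the monthly rate is 0.0027083, so the payment is 56,000 × 0.0027083 / (1 − 1.0027083^−48) = €1,245.72.
Total interest on Loan 2 = 48 × €1,245.72 − €56,000 = €3,794.56.
Loan 2 is lower by €5,587.92.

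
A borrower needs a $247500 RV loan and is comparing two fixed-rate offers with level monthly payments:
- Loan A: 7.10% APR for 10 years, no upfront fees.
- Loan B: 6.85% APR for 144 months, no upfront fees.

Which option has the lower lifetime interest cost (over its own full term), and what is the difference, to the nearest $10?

Loan A: at 7.10% the monthly rate is 0.0059167, so the payment is 247,500 × 0.0059167 / (1 − 1.0059167^−120) = $2,886.46.
Total interest on Loan A = 120 × $2,886.46 − $247,500 = $98,875.20.
Loan B: at 6.85% the monthly rate is 0.0057083, so the payment is 247,500 × 0.0057083 / (1 − 1.0057083^−144) = $2,525.50.
Total interest on Loan B = 144 × $2,525.50 − $247,500 = $116,172.00.
Loan A is lower by $17,296.80.

Loan A by $17,300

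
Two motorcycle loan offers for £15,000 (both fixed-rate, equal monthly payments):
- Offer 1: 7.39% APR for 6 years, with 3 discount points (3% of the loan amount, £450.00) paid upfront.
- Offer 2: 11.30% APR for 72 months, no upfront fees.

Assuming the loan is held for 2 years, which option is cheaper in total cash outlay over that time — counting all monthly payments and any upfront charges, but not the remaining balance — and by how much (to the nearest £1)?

Offer 1: at 7.39% the monthly rate is 0.0061583, so the payment is 15,000 × 0.0061583 / (1 − 1.0061583^−72) = £258.55.
Offer 2: monthly rate = 11.3%/12 = 0.0094167; payment = 15,000 × 0.0094167 / (1 − (1+0.0094167)^−72) = £287.82.
Over 24 months: Offer 1 costs 24 × £258.55 + £450.00 = £6,655.20; Offer 2 costs 24 × £287.82 = £6,907.68.
Offer 1 is cheaper by £6,907.68 − £6,655.20 = £252.48.

Offer 1 by £252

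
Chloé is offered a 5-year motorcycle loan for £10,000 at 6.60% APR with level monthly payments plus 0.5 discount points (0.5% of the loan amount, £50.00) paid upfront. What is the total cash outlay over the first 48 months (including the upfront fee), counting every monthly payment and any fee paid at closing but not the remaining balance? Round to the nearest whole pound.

At 6.60% the monthly rate is 0.0055000, so the payment is 10,000 × 0.0055000 / (1 − 1.0055000^−60) = £196.13.
Total outlay = 48 × £196.13 + £50.00 = £9,464.24.

£9,464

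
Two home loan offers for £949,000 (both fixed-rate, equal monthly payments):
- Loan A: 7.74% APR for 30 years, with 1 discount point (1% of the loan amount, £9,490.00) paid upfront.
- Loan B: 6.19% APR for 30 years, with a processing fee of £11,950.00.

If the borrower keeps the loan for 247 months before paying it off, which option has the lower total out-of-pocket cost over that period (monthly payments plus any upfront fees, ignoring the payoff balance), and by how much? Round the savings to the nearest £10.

Loan B by £241,090

Loan A: at 7.74% the monthly rate is 0.0064500, so the payment is 949,000 × 0.0064500 / (1 − 1.0064500^−360) = £6,792.20.
Loan B: at 6.19% the monthly rate is 0.0051583, so the payment is 949,000 × 0.0051583 / (1 − 1.0051583^−360) = £5,806.17.
Over 247 months: Loan A costs 247 × £6,792.20 + £9,490.00 = £1,687,163.40; Loan B costs 247 × £5,806.17 + £11,950.00 = £1,446,073.99.
Loan B is cheaper by £1,687,163.40 − £1,446,073.99 = £241,089.41.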